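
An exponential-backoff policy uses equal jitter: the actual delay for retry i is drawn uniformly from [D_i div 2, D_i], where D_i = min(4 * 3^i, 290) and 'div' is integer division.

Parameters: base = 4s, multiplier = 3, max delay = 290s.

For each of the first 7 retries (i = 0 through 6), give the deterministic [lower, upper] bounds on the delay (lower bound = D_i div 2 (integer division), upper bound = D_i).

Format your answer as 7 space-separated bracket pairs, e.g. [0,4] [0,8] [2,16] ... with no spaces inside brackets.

Computing bounds per retry:
  i=0: D_i=min(4*3^0,290)=4, bounds=[2,4]
  i=1: D_i=min(4*3^1,290)=12, bounds=[6,12]
  i=2: D_i=min(4*3^2,290)=36, bounds=[18,36]
  i=3: D_i=min(4*3^3,290)=108, bounds=[54,108]
  i=4: D_i=min(4*3^4,290)=290, bounds=[145,290]
  i=5: D_i=min(4*3^5,290)=290, bounds=[145,290]
  i=6: D_i=min(4*3^6,290)=290, bounds=[145,290]

Answer: [2,4] [6,12] [18,36] [54,108] [145,290] [145,290] [145,290]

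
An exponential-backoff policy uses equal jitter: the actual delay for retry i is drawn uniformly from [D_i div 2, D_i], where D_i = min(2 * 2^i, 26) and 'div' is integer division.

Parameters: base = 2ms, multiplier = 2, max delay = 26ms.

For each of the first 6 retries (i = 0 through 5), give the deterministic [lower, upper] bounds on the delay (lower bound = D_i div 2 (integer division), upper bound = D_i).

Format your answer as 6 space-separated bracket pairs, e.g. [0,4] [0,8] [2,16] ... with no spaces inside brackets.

Computing bounds per retry:
  i=0: D_i=min(2*2^0,26)=2, bounds=[1,2]
  i=1: D_i=min(2*2^1,26)=4, bounds=[2,4]
  i=2: D_i=min(2*2^2,26)=8, bounds=[4,8]
  i=3: D_i=min(2*2^3,26)=16, bounds=[8,16]
  i=4: D_i=min(2*2^4,26)=26, bounds=[13,26]
  i=5: D_i=min(2*2^5,26)=26, bounds=[13,26]

Answer: [1,2] [2,4] [4,8] [8,16] [13,26] [13,26]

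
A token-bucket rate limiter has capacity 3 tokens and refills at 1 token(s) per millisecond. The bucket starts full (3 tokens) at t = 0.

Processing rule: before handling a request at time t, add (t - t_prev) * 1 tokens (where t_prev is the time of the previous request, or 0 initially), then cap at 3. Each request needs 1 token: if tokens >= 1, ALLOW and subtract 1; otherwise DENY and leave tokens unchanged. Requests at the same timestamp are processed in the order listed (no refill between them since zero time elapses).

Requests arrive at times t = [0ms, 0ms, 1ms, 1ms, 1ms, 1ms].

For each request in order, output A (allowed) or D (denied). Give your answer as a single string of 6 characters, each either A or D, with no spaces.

Simulating step by step:
  req#1 t=0ms: ALLOW
  req#2 t=0ms: ALLOW
  req#3 t=1ms: ALLOW
  req#4 t=1ms: ALLOW
  req#5 t=1ms: DENY
  req#6 t=1ms: DENY

Answer: AAAADD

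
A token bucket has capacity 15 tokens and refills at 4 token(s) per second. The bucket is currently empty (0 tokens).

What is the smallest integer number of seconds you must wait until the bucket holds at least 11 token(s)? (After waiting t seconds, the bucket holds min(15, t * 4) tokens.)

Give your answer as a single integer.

Answer: 3

Derivation:
Need t * 4 >= 11, so t >= 11/4.
Smallest integer t = ceil(11/4) = 3.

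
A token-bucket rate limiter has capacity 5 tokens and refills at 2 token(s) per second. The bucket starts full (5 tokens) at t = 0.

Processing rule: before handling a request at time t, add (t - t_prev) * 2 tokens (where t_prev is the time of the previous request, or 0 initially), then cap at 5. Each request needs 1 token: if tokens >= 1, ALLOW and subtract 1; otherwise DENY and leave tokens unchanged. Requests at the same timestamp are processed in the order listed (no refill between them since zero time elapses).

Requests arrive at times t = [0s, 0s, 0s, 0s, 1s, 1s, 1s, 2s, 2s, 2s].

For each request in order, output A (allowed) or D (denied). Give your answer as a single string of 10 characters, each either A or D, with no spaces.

Simulating step by step:
  req#1 t=0s: ALLOW
  req#2 t=0s: ALLOW
  req#3 t=0s: ALLOW
  req#4 t=0s: ALLOW
  req#5 t=1s: ALLOW
  req#6 t=1s: ALLOW
  req#7 t=1s: ALLOW
  req#8 t=2s: ALLOW
  req#9 t=2s: ALLOW
  req#10 t=2s: DENY

Answer: AAAAAAAAAD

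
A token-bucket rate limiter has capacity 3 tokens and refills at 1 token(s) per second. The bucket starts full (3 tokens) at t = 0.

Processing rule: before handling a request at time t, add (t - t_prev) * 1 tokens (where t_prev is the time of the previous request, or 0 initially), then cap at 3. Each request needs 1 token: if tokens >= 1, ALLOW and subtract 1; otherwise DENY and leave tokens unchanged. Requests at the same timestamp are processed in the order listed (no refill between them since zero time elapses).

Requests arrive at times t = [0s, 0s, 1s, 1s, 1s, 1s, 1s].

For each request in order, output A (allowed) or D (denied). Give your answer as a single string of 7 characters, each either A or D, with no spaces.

Simulating step by step:
  req#1 t=0s: ALLOW
  req#2 t=0s: ALLOW
  req#3 t=1s: ALLOW
  req#4 t=1s: ALLOW
  req#5 t=1s: DENY
  req#6 t=1s: DENY
  req#7 t=1s: DENY

Answer: AAAADDD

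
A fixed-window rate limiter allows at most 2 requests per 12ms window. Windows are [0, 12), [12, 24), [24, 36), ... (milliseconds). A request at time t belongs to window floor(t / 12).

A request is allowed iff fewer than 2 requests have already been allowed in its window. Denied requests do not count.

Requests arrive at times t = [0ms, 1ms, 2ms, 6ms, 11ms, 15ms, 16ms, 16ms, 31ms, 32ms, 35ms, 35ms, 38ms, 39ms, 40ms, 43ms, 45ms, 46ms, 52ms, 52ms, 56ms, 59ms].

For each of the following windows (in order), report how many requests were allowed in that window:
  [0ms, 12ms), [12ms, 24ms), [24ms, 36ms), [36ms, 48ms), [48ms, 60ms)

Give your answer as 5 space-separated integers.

Answer: 2 2 2 2 2

Derivation:
Processing requests:
  req#1 t=0ms (window 0): ALLOW
  req#2 t=1ms (window 0): ALLOW
  req#3 t=2ms (window 0): DENY
  req#4 t=6ms (window 0): DENY
  req#5 t=11ms (window 0): DENY
  req#6 t=15ms (window 1): ALLOW
  req#7 t=16ms (window 1): ALLOW
  req#8 t=16ms (window 1): DENY
  req#9 t=31ms (window 2): ALLOW
  req#10 t=32ms (window 2): ALLOW
  req#11 t=35ms (window 2): DENY
  req#12 t=35ms (window 2): DENY
  req#13 t=38ms (window 3): ALLOW
  req#14 t=39ms (window 3): ALLOW
  req#15 t=40ms (window 3): DENY
  req#16 t=43ms (window 3): DENY
  req#17 t=45ms (window 3): DENY
  req#18 t=46ms (window 3): DENY
  req#19 t=52ms (window 4): ALLOW
  req#20 t=52ms (window 4): ALLOW
  req#21 t=56ms (window 4): DENY
  req#22 t=59ms (window 4): DENY

Allowed counts by window: 2 2 2 2 2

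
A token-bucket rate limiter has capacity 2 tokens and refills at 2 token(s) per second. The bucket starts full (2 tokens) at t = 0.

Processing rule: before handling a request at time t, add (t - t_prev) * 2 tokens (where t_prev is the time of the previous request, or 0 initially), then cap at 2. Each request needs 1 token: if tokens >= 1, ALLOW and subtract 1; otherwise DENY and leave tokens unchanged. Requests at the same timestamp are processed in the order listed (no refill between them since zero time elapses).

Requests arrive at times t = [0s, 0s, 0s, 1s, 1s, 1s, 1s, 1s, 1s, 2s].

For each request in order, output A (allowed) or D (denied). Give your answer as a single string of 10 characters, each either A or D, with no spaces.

Simulating step by step:
  req#1 t=0s: ALLOW
  req#2 t=0s: ALLOW
  req#3 t=0s: DENY
  req#4 t=1s: ALLOW
  req#5 t=1s: ALLOW
  req#6 t=1s: DENY
  req#7 t=1s: DENY
  req#8 t=1s: DENY
  req#9 t=1s: DENY
  req#10 t=2s: ALLOW

Answer: AADAADDDDA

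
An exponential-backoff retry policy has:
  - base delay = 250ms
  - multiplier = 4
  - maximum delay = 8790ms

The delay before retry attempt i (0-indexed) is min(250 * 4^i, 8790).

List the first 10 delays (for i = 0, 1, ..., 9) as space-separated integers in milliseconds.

Computing each delay:
  i=0: min(250*4^0, 8790) = 250
  i=1: min(250*4^1, 8790) = 1000
  i=2: min(250*4^2, 8790) = 4000
  i=3: min(250*4^3, 8790) = 8790
  i=4: min(250*4^4, 8790) = 8790
  i=5: min(250*4^5, 8790) = 8790
  i=6: min(250*4^6, 8790) = 8790
  i=7: min(250*4^7, 8790) = 8790
  i=8: min(250*4^8, 8790) = 8790
  i=9: min(250*4^9, 8790) = 8790

Answer: 250 1000 4000 8790 8790 8790 8790 8790 8790 8790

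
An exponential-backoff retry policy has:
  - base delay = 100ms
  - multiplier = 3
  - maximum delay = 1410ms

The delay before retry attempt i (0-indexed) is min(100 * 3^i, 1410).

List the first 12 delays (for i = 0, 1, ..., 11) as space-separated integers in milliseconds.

Computing each delay:
  i=0: min(100*3^0, 1410) = 100
  i=1: min(100*3^1, 1410) = 300
  i=2: min(100*3^2, 1410) = 900
  i=3: min(100*3^3, 1410) = 1410
  i=4: min(100*3^4, 1410) = 1410
  i=5: min(100*3^5, 1410) = 1410
  i=6: min(100*3^6, 1410) = 1410
  i=7: min(100*3^7, 1410) = 1410
  i=8: min(100*3^8, 1410) = 1410
  i=9: min(100*3^9, 1410) = 1410
  i=10: min(100*3^10, 1410) = 1410
  i=11: min(100*3^11, 1410) = 1410

Answer: 100 300 900 1410 1410 1410 1410 1410 1410 1410 1410 1410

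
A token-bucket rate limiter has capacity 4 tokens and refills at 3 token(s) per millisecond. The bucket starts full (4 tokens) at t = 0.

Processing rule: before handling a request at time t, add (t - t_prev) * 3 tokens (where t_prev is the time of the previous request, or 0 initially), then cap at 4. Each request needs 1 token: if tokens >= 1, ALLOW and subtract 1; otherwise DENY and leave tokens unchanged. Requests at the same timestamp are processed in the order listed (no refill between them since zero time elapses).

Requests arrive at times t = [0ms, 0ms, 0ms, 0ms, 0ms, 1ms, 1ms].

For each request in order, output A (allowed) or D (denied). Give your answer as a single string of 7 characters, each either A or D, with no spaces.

Simulating step by step:
  req#1 t=0ms: ALLOW
  req#2 t=0ms: ALLOW
  req#3 t=0ms: ALLOW
  req#4 t=0ms: ALLOW
  req#5 t=0ms: DENY
  req#6 t=1ms: ALLOW
  req#7 t=1ms: ALLOW

Answer: AAAADAA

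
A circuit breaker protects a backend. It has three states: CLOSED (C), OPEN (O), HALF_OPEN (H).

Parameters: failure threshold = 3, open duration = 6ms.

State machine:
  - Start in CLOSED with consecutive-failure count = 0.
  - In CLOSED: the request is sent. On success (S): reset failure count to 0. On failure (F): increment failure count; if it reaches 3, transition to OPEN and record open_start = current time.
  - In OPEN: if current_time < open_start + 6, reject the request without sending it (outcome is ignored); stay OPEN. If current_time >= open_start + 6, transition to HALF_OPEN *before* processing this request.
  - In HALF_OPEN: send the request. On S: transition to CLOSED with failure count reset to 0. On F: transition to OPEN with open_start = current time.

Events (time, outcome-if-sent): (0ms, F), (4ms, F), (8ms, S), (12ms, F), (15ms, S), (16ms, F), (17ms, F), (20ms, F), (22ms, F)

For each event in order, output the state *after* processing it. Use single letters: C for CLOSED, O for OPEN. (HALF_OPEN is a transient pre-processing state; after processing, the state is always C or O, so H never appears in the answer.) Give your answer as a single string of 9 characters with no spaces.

State after each event:
  event#1 t=0ms outcome=F: state=CLOSED
  event#2 t=4ms outcome=F: state=CLOSED
  event#3 t=8ms outcome=S: state=CLOSED
  event#4 t=12ms outcome=F: state=CLOSED
  event#5 t=15ms outcome=S: state=CLOSED
  event#6 t=16ms outcome=F: state=CLOSED
  event#7 t=17ms outcome=F: state=CLOSED
  event#8 t=20ms outcome=F: state=OPEN
  event#9 t=22ms outcome=F: state=OPEN

Answer: CCCCCCCOO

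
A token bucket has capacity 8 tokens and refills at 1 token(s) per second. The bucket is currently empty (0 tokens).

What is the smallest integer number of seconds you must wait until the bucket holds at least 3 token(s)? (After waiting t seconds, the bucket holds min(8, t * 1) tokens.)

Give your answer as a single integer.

Answer: 3

Derivation:
Need t * 1 >= 3, so t >= 3/1.
Smallest integer t = ceil(3/1) = 3.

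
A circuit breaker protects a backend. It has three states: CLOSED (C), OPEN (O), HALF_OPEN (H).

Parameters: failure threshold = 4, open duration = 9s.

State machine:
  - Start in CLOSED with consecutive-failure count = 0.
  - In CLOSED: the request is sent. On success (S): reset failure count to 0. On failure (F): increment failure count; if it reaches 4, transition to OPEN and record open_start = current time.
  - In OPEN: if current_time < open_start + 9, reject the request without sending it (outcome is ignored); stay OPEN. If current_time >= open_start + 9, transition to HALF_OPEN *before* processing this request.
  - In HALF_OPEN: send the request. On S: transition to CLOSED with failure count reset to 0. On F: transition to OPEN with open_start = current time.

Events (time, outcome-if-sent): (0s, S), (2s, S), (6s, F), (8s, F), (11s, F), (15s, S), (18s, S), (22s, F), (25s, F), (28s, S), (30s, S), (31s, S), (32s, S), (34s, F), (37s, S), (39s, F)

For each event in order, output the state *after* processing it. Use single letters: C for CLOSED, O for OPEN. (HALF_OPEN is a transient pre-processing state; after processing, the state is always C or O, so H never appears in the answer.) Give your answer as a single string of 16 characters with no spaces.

State after each event:
  event#1 t=0s outcome=S: state=CLOSED
  event#2 t=2s outcome=S: state=CLOSED
  event#3 t=6s outcome=F: state=CLOSED
  event#4 t=8s outcome=F: state=CLOSED
  event#5 t=11s outcome=F: state=CLOSED
  event#6 t=15s outcome=S: state=CLOSED
  event#7 t=18s outcome=S: state=CLOSED
  event#8 t=22s outcome=F: state=CLOSED
  event#9 t=25s outcome=F: state=CLOSED
  event#10 t=28s outcome=S: state=CLOSED
  event#11 t=30s outcome=S: state=CLOSED
  event#12 t=31s outcome=S: state=CLOSED
  event#13 t=32s outcome=S: state=CLOSED
  event#14 t=34s outcome=F: state=CLOSED
  event#15 t=37s outcome=S: state=CLOSED
  event#16 t=39s outcome=F: state=CLOSED

Answer: CCCCCCCCCCCCCCCC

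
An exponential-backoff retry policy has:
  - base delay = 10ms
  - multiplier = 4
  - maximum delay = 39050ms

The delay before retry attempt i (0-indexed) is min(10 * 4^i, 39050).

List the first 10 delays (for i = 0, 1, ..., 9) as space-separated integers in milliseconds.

Computing each delay:
  i=0: min(10*4^0, 39050) = 10
  i=1: min(10*4^1, 39050) = 40
  i=2: min(10*4^2, 39050) = 160
  i=3: min(10*4^3, 39050) = 640
  i=4: min(10*4^4, 39050) = 2560
  i=5: min(10*4^5, 39050) = 10240
  i=6: min(10*4^6, 39050) = 39050
  i=7: min(10*4^7, 39050) = 39050
  i=8: min(10*4^8, 39050) = 39050
  i=9: min(10*4^9, 39050) = 39050

Answer: 10 40 160 640 2560 10240 39050 39050 39050 39050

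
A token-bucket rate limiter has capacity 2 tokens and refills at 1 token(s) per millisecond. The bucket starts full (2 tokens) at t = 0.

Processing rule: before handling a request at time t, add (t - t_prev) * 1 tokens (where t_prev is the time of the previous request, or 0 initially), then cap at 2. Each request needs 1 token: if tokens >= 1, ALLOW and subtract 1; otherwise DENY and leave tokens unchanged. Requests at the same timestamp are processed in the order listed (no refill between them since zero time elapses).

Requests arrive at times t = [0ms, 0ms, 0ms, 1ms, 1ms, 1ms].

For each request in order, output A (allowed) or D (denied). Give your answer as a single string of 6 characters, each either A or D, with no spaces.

Simulating step by step:
  req#1 t=0ms: ALLOW
  req#2 t=0ms: ALLOW
  req#3 t=0ms: DENY
  req#4 t=1ms: ALLOW
  req#5 t=1ms: DENY
  req#6 t=1ms: DENY

Answer: AADADD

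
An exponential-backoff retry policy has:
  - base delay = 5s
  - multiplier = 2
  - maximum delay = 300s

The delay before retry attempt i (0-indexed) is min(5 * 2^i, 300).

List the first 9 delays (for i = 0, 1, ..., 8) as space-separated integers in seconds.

Answer: 5 10 20 40 80 160 300 300 300

Derivation:
Computing each delay:
  i=0: min(5*2^0, 300) = 5
  i=1: min(5*2^1, 300) = 10
  i=2: min(5*2^2, 300) = 20
  i=3: min(5*2^3, 300) = 40
  i=4: min(5*2^4, 300) = 80
  i=5: min(5*2^5, 300) = 160
  i=6: min(5*2^6, 300) = 300
  i=7: min(5*2^7, 300) = 300
  i=8: min(5*2^8, 300) = 300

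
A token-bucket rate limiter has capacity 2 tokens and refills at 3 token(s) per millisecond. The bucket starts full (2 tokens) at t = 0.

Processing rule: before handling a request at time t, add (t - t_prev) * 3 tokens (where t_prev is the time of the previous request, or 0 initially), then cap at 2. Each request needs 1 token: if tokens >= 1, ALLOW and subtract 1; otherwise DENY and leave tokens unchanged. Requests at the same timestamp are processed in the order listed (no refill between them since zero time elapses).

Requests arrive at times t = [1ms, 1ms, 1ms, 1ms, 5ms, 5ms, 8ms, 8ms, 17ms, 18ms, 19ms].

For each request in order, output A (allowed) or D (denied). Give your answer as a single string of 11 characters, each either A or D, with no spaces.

Answer: AADDAAAAAAA

Derivation:
Simulating step by step:
  req#1 t=1ms: ALLOW
  req#2 t=1ms: ALLOW
  req#3 t=1ms: DENY
  req#4 t=1ms: DENY
  req#5 t=5ms: ALLOW
  req#6 t=5ms: ALLOW
  req#7 t=8ms: ALLOW
  req#8 t=8ms: ALLOW
  req#9 t=17ms: ALLOW
  req#10 t=18ms: ALLOW
  req#11 t=19ms: ALLOW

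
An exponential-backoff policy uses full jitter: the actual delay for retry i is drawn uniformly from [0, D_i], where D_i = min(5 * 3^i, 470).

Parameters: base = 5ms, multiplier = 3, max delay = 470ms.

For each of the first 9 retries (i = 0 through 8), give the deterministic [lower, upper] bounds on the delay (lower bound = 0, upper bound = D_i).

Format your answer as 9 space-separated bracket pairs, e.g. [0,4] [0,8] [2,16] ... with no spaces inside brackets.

Computing bounds per retry:
  i=0: D_i=min(5*3^0,470)=5, bounds=[0,5]
  i=1: D_i=min(5*3^1,470)=15, bounds=[0,15]
  i=2: D_i=min(5*3^2,470)=45, bounds=[0,45]
  i=3: D_i=min(5*3^3,470)=135, bounds=[0,135]
  i=4: D_i=min(5*3^4,470)=405, bounds=[0,405]
  i=5: D_i=min(5*3^5,470)=470, bounds=[0,470]
  i=6: D_i=min(5*3^6,470)=470, bounds=[0,470]
  i=7: D_i=min(5*3^7,470)=470, bounds=[0,470]
  i=8: D_i=min(5*3^8,470)=470, bounds=[0,470]

Answer: [0,5] [0,15] [0,45] [0,135] [0,405] [0,470] [0,470] [0,470] [0,470]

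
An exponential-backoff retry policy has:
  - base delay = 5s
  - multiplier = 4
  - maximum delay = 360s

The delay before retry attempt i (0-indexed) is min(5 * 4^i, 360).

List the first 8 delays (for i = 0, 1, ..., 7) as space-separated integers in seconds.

Computing each delay:
  i=0: min(5*4^0, 360) = 5
  i=1: min(5*4^1, 360) = 20
  i=2: min(5*4^2, 360) = 80
  i=3: min(5*4^3, 360) = 320
  i=4: min(5*4^4, 360) = 360
  i=5: min(5*4^5, 360) = 360
  i=6: min(5*4^6, 360) = 360
  i=7: min(5*4^7, 360) = 360

Answer: 5 20 80 320 360 360 360 360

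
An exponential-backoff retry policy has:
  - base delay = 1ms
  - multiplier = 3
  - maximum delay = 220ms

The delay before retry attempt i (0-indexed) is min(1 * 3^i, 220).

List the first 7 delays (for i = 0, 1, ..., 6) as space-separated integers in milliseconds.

Answer: 1 3 9 27 81 220 220

Derivation:
Computing each delay:
  i=0: min(1*3^0, 220) = 1
  i=1: min(1*3^1, 220) = 3
  i=2: min(1*3^2, 220) = 9
  i=3: min(1*3^3, 220) = 27
  i=4: min(1*3^4, 220) = 81
  i=5: min(1*3^5, 220) = 220
  i=6: min(1*3^6, 220) = 220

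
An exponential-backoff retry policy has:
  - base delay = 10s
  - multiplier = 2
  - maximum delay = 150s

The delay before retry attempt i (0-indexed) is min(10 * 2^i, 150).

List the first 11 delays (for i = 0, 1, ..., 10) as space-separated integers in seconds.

Computing each delay:
  i=0: min(10*2^0, 150) = 10
  i=1: min(10*2^1, 150) = 20
  i=2: min(10*2^2, 150) = 40
  i=3: min(10*2^3, 150) = 80
  i=4: min(10*2^4, 150) = 150
  i=5: min(10*2^5, 150) = 150
  i=6: min(10*2^6, 150) = 150
  i=7: min(10*2^7, 150) = 150
  i=8: min(10*2^8, 150) = 150
  i=9: min(10*2^9, 150) = 150
  i=10: min(10*2^10, 150) = 150

Answer: 10 20 40 80 150 150 150 150 150 150 150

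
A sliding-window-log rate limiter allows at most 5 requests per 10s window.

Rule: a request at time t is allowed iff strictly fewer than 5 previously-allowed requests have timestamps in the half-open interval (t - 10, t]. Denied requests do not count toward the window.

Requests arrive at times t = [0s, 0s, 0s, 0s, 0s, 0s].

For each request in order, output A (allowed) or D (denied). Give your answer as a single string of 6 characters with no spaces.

Answer: AAAAAD

Derivation:
Tracking allowed requests in the window:
  req#1 t=0s: ALLOW
  req#2 t=0s: ALLOW
  req#3 t=0s: ALLOW
  req#4 t=0s: ALLOW
  req#5 t=0s: ALLOW
  req#6 t=0s: DENY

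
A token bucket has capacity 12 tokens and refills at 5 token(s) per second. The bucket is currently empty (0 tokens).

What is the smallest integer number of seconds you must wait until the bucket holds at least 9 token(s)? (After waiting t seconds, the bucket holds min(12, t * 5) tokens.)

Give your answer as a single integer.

Need t * 5 >= 9, so t >= 9/5.
Smallest integer t = ceil(9/5) = 2.

Answer: 2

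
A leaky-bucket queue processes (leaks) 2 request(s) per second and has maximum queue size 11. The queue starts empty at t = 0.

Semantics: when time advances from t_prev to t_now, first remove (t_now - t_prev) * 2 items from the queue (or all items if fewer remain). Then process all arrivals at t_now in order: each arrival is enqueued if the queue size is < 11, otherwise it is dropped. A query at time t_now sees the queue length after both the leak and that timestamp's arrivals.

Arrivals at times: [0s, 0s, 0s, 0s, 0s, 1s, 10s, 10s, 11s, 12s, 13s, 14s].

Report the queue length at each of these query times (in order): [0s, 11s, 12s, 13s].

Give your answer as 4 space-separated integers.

Queue lengths at query times:
  query t=0s: backlog = 5
  query t=11s: backlog = 1
  query t=12s: backlog = 1
  query t=13s: backlog = 1

Answer: 5 1 1 1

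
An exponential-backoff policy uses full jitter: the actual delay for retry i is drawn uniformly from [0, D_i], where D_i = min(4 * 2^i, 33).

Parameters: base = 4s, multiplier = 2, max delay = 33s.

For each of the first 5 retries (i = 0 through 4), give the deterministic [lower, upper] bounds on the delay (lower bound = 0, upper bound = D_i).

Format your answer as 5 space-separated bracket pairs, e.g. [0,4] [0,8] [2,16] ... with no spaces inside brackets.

Answer: [0,4] [0,8] [0,16] [0,32] [0,33]

Derivation:
Computing bounds per retry:
  i=0: D_i=min(4*2^0,33)=4, bounds=[0,4]
  i=1: D_i=min(4*2^1,33)=8, bounds=[0,8]
  i=2: D_i=min(4*2^2,33)=16, bounds=[0,16]
  i=3: D_i=min(4*2^3,33)=32, bounds=[0,32]
  i=4: D_i=min(4*2^4,33)=33, bounds=[0,33]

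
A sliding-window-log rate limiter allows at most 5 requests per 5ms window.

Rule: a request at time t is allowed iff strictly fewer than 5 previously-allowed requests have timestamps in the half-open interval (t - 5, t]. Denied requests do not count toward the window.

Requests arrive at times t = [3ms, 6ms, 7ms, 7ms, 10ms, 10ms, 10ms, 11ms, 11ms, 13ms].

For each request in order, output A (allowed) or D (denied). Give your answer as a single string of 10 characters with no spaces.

Answer: AAAAAADADA

Derivation:
Tracking allowed requests in the window:
  req#1 t=3ms: ALLOW
  req#2 t=6ms: ALLOW
  req#3 t=7ms: ALLOW
  req#4 t=7ms: ALLOW
  req#5 t=10ms: ALLOW
  req#6 t=10ms: ALLOW
  req#7 t=10ms: DENY
  req#8 t=11ms: ALLOW
  req#9 t=11ms: DENY
  req#10 t=13ms: ALLOW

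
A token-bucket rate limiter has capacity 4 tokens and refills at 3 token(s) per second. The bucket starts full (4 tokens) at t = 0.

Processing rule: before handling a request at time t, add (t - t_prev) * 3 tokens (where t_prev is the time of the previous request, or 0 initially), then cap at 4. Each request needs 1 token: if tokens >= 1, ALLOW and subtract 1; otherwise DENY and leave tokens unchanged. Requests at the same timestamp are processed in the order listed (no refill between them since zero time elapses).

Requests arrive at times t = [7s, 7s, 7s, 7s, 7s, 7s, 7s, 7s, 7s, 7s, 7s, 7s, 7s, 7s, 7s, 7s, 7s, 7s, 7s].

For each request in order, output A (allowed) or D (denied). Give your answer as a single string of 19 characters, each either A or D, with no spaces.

Simulating step by step:
  req#1 t=7s: ALLOW
  req#2 t=7s: ALLOW
  req#3 t=7s: ALLOW
  req#4 t=7s: ALLOW
  req#5 t=7s: DENY
  req#6 t=7s: DENY
  req#7 t=7s: DENY
  req#8 t=7s: DENY
  req#9 t=7s: DENY
  req#10 t=7s: DENY
  req#11 t=7s: DENY
  req#12 t=7s: DENY
  req#13 t=7s: DENY
  req#14 t=7s: DENY
  req#15 t=7s: DENY
  req#16 t=7s: DENY
  req#17 t=7s: DENY
  req#18 t=7s: DENY
  req#19 t=7s: DENY

Answer: AAAADDDDDDDDDDDDDDD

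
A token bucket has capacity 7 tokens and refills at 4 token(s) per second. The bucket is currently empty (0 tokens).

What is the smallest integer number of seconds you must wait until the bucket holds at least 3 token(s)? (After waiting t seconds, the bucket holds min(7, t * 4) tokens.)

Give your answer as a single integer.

Need t * 4 >= 3, so t >= 3/4.
Smallest integer t = ceil(3/4) = 1.

Answer: 1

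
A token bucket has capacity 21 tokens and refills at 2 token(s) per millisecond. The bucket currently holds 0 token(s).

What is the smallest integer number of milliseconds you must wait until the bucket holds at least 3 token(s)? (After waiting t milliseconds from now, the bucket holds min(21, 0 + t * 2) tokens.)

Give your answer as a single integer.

Answer: 2

Derivation:
Need 0 + t * 2 >= 3, so t >= 3/2.
Smallest integer t = ceil(3/2) = 2.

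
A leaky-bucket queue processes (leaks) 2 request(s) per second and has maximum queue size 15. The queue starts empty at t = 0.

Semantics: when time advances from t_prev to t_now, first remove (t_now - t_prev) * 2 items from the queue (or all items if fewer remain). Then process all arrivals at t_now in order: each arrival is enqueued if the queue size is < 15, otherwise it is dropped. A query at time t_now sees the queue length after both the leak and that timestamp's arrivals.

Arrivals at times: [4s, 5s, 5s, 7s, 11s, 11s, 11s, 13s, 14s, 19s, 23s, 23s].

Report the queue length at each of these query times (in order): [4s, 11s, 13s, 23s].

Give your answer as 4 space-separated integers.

Queue lengths at query times:
  query t=4s: backlog = 1
  query t=11s: backlog = 3
  query t=13s: backlog = 1
  query t=23s: backlog = 2

Answer: 1 3 1 2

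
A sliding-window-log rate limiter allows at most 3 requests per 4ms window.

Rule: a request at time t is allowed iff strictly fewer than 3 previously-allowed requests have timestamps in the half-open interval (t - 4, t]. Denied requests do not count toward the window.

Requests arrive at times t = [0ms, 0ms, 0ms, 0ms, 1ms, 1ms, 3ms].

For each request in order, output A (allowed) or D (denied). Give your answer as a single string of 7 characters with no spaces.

Tracking allowed requests in the window:
  req#1 t=0ms: ALLOW
  req#2 t=0ms: ALLOW
  req#3 t=0ms: ALLOW
  req#4 t=0ms: DENY
  req#5 t=1ms: DENY
  req#6 t=1ms: DENY
  req#7 t=3ms: DENY

Answer: AAADDDD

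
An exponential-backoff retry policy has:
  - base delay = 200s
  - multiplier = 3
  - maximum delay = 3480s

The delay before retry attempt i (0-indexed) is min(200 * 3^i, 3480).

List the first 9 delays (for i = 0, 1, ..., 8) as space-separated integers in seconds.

Answer: 200 600 1800 3480 3480 3480 3480 3480 3480

Derivation:
Computing each delay:
  i=0: min(200*3^0, 3480) = 200
  i=1: min(200*3^1, 3480) = 600
  i=2: min(200*3^2, 3480) = 1800
  i=3: min(200*3^3, 3480) = 3480
  i=4: min(200*3^4, 3480) = 3480
  i=5: min(200*3^5, 3480) = 3480
  i=6: min(200*3^6, 3480) = 3480
  i=7: min(200*3^7, 3480) = 3480
  i=8: min(200*3^8, 3480) = 3480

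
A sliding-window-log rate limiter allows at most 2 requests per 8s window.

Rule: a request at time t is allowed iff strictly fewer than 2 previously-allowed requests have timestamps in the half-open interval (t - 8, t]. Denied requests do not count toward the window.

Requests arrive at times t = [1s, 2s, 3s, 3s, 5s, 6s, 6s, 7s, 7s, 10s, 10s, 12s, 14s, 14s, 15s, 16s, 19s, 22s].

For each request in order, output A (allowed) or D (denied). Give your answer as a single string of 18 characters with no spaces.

Tracking allowed requests in the window:
  req#1 t=1s: ALLOW
  req#2 t=2s: ALLOW
  req#3 t=3s: DENY
  req#4 t=3s: DENY
  req#5 t=5s: DENY
  req#6 t=6s: DENY
  req#7 t=6s: DENY
  req#8 t=7s: DENY
  req#9 t=7s: DENY
  req#10 t=10s: ALLOW
  req#11 t=10s: ALLOW
  req#12 t=12s: DENY
  req#13 t=14s: DENY
  req#14 t=14s: DENY
  req#15 t=15s: DENY
  req#16 t=16s: DENY
  req#17 t=19s: ALLOW
  req#18 t=22s: ALLOW

Answer: AADDDDDDDAADDDDDAA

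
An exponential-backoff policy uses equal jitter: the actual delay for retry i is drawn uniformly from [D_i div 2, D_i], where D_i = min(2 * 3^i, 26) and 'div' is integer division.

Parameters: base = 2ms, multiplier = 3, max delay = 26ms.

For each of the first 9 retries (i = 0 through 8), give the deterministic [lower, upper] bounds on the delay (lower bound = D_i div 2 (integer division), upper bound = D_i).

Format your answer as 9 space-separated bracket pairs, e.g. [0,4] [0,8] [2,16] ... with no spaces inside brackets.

Computing bounds per retry:
  i=0: D_i=min(2*3^0,26)=2, bounds=[1,2]
  i=1: D_i=min(2*3^1,26)=6, bounds=[3,6]
  i=2: D_i=min(2*3^2,26)=18, bounds=[9,18]
  i=3: D_i=min(2*3^3,26)=26, bounds=[13,26]
  i=4: D_i=min(2*3^4,26)=26, bounds=[13,26]
  i=5: D_i=min(2*3^5,26)=26, bounds=[13,26]
  i=6: D_i=min(2*3^6,26)=26, bounds=[13,26]
  i=7: D_i=min(2*3^7,26)=26, bounds=[13,26]
  i=8: D_i=min(2*3^8,26)=26, bounds=[13,26]

Answer: [1,2] [3,6] [9,18] [13,26] [13,26] [13,26] [13,26] [13,26] [13,26]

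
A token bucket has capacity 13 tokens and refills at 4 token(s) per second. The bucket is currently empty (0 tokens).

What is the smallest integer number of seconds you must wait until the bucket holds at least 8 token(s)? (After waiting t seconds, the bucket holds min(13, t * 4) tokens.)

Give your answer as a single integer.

Answer: 2

Derivation:
Need t * 4 >= 8, so t >= 8/4.
Smallest integer t = ceil(8/4) = 2.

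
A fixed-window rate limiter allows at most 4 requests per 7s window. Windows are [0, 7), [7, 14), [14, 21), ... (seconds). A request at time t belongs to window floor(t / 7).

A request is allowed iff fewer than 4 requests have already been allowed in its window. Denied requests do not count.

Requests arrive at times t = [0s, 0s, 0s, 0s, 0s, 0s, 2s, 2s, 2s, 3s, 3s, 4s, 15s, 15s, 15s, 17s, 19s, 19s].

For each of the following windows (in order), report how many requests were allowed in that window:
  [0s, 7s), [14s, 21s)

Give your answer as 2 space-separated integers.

Answer: 4 4

Derivation:
Processing requests:
  req#1 t=0s (window 0): ALLOW
  req#2 t=0s (window 0): ALLOW
  req#3 t=0s (window 0): ALLOW
  req#4 t=0s (window 0): ALLOW
  req#5 t=0s (window 0): DENY
  req#6 t=0s (window 0): DENY
  req#7 t=2s (window 0): DENY
  req#8 t=2s (window 0): DENY
  req#9 t=2s (window 0): DENY
  req#10 t=3s (window 0): DENY
  req#11 t=3s (window 0): DENY
  req#12 t=4s (window 0): DENY
  req#13 t=15s (window 2): ALLOW
  req#14 t=15s (window 2): ALLOW
  req#15 t=15s (window 2): ALLOW
  req#16 t=17s (window 2): ALLOW
  req#17 t=19s (window 2): DENY
  req#18 t=19s (window 2): DENY

Allowed counts by window: 4 4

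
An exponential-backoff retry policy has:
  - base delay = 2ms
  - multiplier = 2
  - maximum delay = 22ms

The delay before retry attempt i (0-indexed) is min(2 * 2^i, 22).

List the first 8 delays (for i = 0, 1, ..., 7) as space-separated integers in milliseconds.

Answer: 2 4 8 16 22 22 22 22

Derivation:
Computing each delay:
  i=0: min(2*2^0, 22) = 2
  i=1: min(2*2^1, 22) = 4
  i=2: min(2*2^2, 22) = 8
  i=3: min(2*2^3, 22) = 16
  i=4: min(2*2^4, 22) = 22
  i=5: min(2*2^5, 22) = 22
  i=6: min(2*2^6, 22) = 22
  i=7: min(2*2^7, 22) = 22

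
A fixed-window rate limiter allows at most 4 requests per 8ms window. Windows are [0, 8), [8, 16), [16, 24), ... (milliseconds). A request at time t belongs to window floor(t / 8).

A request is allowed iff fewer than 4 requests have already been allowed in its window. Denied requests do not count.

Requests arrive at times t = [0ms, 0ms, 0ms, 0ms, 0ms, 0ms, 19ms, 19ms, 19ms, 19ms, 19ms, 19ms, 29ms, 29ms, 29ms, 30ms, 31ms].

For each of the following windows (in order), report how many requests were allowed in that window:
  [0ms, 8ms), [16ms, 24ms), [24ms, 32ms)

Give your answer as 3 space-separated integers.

Processing requests:
  req#1 t=0ms (window 0): ALLOW
  req#2 t=0ms (window 0): ALLOW
  req#3 t=0ms (window 0): ALLOW
  req#4 t=0ms (window 0): ALLOW
  req#5 t=0ms (window 0): DENY
  req#6 t=0ms (window 0): DENY
  req#7 t=19ms (window 2): ALLOW
  req#8 t=19ms (window 2): ALLOW
  req#9 t=19ms (window 2): ALLOW
  req#10 t=19ms (window 2): ALLOW
  req#11 t=19ms (window 2): DENY
  req#12 t=19ms (window 2): DENY
  req#13 t=29ms (window 3): ALLOW
  req#14 t=29ms (window 3): ALLOW
  req#15 t=29ms (window 3): ALLOW
  req#16 t=30ms (window 3): ALLOW
  req#17 t=31ms (window 3): DENY

Allowed counts by window: 4 4 4

Answer: 4 4 4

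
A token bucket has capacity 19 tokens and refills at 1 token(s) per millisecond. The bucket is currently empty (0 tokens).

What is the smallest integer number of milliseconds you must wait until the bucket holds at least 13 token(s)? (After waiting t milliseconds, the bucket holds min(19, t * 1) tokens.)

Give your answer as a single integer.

Answer: 13

Derivation:
Need t * 1 >= 13, so t >= 13/1.
Smallest integer t = ceil(13/1) = 13.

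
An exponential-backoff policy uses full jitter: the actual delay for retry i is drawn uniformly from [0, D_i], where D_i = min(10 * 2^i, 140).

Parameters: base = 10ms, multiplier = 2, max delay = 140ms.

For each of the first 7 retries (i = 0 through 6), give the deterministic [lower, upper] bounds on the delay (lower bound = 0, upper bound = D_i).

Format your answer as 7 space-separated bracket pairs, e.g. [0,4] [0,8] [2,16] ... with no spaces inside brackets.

Computing bounds per retry:
  i=0: D_i=min(10*2^0,140)=10, bounds=[0,10]
  i=1: D_i=min(10*2^1,140)=20, bounds=[0,20]
  i=2: D_i=min(10*2^2,140)=40, bounds=[0,40]
  i=3: D_i=min(10*2^3,140)=80, bounds=[0,80]
  i=4: D_i=min(10*2^4,140)=140, bounds=[0,140]
  i=5: D_i=min(10*2^5,140)=140, bounds=[0,140]
  i=6: D_i=min(10*2^6,140)=140, bounds=[0,140]

Answer: [0,10] [0,20] [0,40] [0,80] [0,140] [0,140] [0,140]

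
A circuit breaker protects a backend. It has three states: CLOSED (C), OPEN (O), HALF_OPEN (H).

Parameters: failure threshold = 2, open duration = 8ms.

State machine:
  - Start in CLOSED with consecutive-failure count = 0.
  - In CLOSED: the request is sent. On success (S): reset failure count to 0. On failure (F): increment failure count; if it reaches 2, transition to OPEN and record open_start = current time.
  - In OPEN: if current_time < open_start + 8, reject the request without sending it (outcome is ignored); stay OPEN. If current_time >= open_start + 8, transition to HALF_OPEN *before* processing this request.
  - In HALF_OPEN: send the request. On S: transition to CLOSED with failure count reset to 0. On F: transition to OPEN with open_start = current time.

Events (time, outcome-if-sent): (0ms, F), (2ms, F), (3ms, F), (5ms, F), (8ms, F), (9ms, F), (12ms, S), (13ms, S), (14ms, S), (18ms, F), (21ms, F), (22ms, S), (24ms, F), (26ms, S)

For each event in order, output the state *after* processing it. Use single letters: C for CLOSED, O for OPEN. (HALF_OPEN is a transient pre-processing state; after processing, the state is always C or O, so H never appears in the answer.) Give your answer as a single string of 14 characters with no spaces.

Answer: COOOOOCCCCOOOO

Derivation:
State after each event:
  event#1 t=0ms outcome=F: state=CLOSED
  event#2 t=2ms outcome=F: state=OPEN
  event#3 t=3ms outcome=F: state=OPEN
  event#4 t=5ms outcome=F: state=OPEN
  event#5 t=8ms outcome=F: state=OPEN
  event#6 t=9ms outcome=F: state=OPEN
  event#7 t=12ms outcome=S: state=CLOSED
  event#8 t=13ms outcome=S: state=CLOSED
  event#9 t=14ms outcome=S: state=CLOSED
  event#10 t=18ms outcome=F: state=CLOSED
  event#11 t=21ms outcome=F: state=OPEN
  event#12 t=22ms outcome=S: state=OPEN
  event#13 t=24ms outcome=F: state=OPEN
  event#14 t=26ms outcome=S: state=OPEN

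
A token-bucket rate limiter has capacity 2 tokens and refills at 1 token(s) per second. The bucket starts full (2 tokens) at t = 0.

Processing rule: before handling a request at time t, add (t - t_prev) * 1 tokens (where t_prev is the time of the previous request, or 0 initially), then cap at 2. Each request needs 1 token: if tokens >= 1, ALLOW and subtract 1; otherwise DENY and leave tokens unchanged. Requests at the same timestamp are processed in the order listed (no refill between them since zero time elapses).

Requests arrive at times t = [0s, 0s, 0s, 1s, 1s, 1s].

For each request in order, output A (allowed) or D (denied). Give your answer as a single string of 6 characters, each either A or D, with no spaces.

Answer: AADADD

Derivation:
Simulating step by step:
  req#1 t=0s: ALLOW
  req#2 t=0s: ALLOW
  req#3 t=0s: DENY
  req#4 t=1s: ALLOW
  req#5 t=1s: DENY
  req#6 t=1s: DENY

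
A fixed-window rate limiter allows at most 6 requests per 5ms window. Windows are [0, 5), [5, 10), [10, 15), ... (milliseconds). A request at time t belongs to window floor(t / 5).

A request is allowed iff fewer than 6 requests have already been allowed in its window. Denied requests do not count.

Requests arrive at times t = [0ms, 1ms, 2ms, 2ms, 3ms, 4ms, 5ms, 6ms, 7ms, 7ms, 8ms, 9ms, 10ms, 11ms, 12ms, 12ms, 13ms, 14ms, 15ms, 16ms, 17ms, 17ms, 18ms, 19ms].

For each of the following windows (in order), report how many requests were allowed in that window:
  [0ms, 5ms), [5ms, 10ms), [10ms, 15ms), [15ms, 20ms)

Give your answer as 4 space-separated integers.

Processing requests:
  req#1 t=0ms (window 0): ALLOW
  req#2 t=1ms (window 0): ALLOW
  req#3 t=2ms (window 0): ALLOW
  req#4 t=2ms (window 0): ALLOW
  req#5 t=3ms (window 0): ALLOW
  req#6 t=4ms (window 0): ALLOW
  req#7 t=5ms (window 1): ALLOW
  req#8 t=6ms (window 1): ALLOW
  req#9 t=7ms (window 1): ALLOW
  req#10 t=7ms (window 1): ALLOW
  req#11 t=8ms (window 1): ALLOW
  req#12 t=9ms (window 1): ALLOW
  req#13 t=10ms (window 2): ALLOW
  req#14 t=11ms (window 2): ALLOW
  req#15 t=12ms (window 2): ALLOW
  req#16 t=12ms (window 2): ALLOW
  req#17 t=13ms (window 2): ALLOW
  req#18 t=14ms (window 2): ALLOW
  req#19 t=15ms (window 3): ALLOW
  req#20 t=16ms (window 3): ALLOW
  req#21 t=17ms (window 3): ALLOW
  req#22 t=17ms (window 3): ALLOW
  req#23 t=18ms (window 3): ALLOW
  req#24 t=19ms (window 3): ALLOW

Allowed counts by window: 6 6 6 6

Answer: 6 6 6 6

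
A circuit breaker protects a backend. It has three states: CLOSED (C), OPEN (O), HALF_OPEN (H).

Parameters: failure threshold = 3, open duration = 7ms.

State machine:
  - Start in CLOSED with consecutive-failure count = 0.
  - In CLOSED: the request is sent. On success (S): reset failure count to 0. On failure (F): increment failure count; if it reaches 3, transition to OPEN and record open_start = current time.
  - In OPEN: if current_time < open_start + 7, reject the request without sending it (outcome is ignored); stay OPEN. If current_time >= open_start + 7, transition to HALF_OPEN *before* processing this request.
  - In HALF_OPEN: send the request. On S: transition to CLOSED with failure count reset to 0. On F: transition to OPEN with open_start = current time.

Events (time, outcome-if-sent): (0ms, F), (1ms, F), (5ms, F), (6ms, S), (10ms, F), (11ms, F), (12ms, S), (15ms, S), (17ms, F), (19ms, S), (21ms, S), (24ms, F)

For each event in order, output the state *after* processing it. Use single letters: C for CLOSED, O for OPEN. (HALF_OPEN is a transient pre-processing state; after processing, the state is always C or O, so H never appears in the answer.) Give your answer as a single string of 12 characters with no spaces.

State after each event:
  event#1 t=0ms outcome=F: state=CLOSED
  event#2 t=1ms outcome=F: state=CLOSED
  event#3 t=5ms outcome=F: state=OPEN
  event#4 t=6ms outcome=S: state=OPEN
  event#5 t=10ms outcome=F: state=OPEN
  event#6 t=11ms outcome=F: state=OPEN
  event#7 t=12ms outcome=S: state=CLOSED
  event#8 t=15ms outcome=S: state=CLOSED
  event#9 t=17ms outcome=F: state=CLOSED
  event#10 t=19ms outcome=S: state=CLOSED
  event#11 t=21ms outcome=S: state=CLOSED
  event#12 t=24ms outcome=F: state=CLOSED

Answer: CCOOOOCCCCCC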